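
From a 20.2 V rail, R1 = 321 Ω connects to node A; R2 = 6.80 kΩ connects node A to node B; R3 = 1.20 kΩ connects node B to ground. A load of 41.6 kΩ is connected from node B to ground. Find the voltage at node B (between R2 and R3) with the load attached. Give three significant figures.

V ≈ 2.84 V

At node B, R3 is in parallel with the load: R3‖R_L = 1166 Ω.
Below node A the resistance is R2 + (R3‖R_L) = 7966 Ω, so V_A = 20.2 × 7966/8287 = 19.42 V.
Then V_B = V_A × (R3‖R_L)/(R2 + R3‖R_L) = 19.42 × 1166/7966 = 2.84 V.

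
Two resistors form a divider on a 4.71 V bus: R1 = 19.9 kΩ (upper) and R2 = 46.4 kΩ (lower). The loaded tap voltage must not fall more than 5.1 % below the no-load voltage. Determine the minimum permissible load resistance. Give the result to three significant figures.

Output resistance R_th = R1‖R2 = (19.9 × 46.4)/66.30 = 13.93 kΩ.
The fractional drop is R_th/(R_th + R_L); requiring this ≤ 0.0510 gives R_L ≥ R_th(1/0.0510 − 1) = 13.93 × 18.61 = 259 kΩ.

R_L(min) ≈ 259 kΩ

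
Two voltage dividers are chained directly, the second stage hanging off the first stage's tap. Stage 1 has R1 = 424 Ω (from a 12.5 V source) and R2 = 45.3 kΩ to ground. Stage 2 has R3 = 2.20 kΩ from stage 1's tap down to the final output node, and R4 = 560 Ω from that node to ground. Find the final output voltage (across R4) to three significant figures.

V_out ≈ 2.18 V

Stage 2 presents R3+R4 = 2760 Ω as a load on stage 1's tap.
Stage 1's lower leg becomes R2‖(R3+R4) = 2601 Ω, so V_mid = 12.5 × 2601/3025 = 10.75 V.
Stage 2 is itself unloaded: V_out = V_mid × R4/(R3+R4) = 10.75 × 560/2760 = 2.18 V.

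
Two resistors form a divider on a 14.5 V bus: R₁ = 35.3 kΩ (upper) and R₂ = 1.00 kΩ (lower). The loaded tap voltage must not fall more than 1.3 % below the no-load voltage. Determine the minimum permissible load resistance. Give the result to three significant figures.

R_L(min) ≈ 73.8 kΩ

Output resistance R_th = R₁‖R₂ = (35300 × 1000)/36300 = 972.5 Ω.
The fractional drop is R_th/(R_th + R_L); requiring this ≤ 0.0130 gives R_L ≥ R_th(1/0.0130 − 1) = 972.5 × 75.92 = 73.8 kΩ.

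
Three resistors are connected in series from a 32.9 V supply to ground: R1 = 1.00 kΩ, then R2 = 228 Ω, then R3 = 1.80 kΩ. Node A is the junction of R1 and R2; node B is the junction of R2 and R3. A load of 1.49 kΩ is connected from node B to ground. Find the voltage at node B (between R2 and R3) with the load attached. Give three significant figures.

V ≈ 13.1 V

At node B, R3 is in parallel with the load: R3‖R_L = 815.2 Ω.
Below node A the resistance is R2 + (R3‖R_L) = 1043 Ω, so V_A = 32.9 × 1043/2043 = 16.80 V.
Then V_B = V_A × (R3‖R_L)/(R2 + R3‖R_L) = 16.80 × 815.2/1043 = 13.1 V.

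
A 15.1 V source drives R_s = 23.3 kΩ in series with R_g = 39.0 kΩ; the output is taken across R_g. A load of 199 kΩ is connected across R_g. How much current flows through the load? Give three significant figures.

R_g‖R_L = 32.61 kΩ; V_out = 15.1 × 32.61/55.91 = 8.807 V.
I_L = V_out / R_L = 8.807 / 199 kΩ = 0.0443 mA.

I_L ≈ 0.0443 mA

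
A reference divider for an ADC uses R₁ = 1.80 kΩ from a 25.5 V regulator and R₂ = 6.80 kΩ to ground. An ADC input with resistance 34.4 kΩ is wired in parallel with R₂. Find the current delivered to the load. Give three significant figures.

I_L ≈ 0.563 mA

R₂‖R_L = 5.678 kΩ; V_out = 25.5 × 5.678/7.478 = 19.36 V.
I_L = V_out / R_L = 19.36 / 34.4 kΩ = 0.563 mA.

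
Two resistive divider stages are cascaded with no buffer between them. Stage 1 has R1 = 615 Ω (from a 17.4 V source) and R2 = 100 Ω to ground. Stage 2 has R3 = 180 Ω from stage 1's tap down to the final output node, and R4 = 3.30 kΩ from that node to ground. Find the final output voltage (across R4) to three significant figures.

Stage 2 presents R3+R4 = 3480 Ω as a load on stage 1's tap.
Stage 1's lower leg becomes R2‖(R3+R4) = 97.21 Ω, so V_mid = 17.4 × 97.21/712.2 = 2.375 V.
Stage 2 is itself unloaded: V_out = V_mid × R4/(R3+R4) = 2.375 × 3300/3480 = 2.25 V.

V_out ≈ 2.25 V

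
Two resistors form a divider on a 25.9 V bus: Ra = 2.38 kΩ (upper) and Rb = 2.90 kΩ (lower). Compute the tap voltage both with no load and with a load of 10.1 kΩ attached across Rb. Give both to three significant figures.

Unloaded: 14.2 V; loaded: 12.6 V

Open-circuit: V = 25.9 × 2.90/(2.38 + 2.90) = 14.2 V.
With the load, Rb becomes Rb‖R_L = 2.253 kΩ, so V = 25.9 × 2.253/4.633 = 12.6 V.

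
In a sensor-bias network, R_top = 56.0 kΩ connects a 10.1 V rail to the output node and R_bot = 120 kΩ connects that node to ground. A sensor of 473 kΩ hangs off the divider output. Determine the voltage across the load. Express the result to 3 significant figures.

The load sits in parallel with R_bot: R_bot‖R_L = (120 × 473) / (120 + 473) = 95.72 kΩ.
V_out = 10.1 × 95.72 / (56.0 + 95.72) = 10.1 × 95.72/151.7 = 6.37 V.

V_out ≈ 6.37 V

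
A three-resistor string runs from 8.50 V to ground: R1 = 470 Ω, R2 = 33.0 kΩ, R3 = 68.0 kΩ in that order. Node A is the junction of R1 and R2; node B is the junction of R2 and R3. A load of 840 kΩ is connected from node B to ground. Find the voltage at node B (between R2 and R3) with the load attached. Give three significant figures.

V ≈ 5.55 V

At node B, R3 is in parallel with the load: R3‖R_L = 62910 Ω.
Below node A the resistance is R2 + (R3‖R_L) = 95910 Ω, so V_A = 8.50 × 95910/96380 = 8.459 V.
Then V_B = V_A × (R3‖R_L)/(R2 + R3‖R_L) = 8.459 × 62910/95910 = 5.55 V.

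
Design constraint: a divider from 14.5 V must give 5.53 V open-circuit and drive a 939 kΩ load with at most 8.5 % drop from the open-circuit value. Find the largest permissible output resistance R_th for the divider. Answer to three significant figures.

R_th ≤ 87.2 kΩ

Loading drop = R_th/(R_th + R_L) ≤ 0.0850, so R_th ≤ R_L · ε/(1−ε) = 939 kΩ × 0.0850/0.9150 = 87.2 kΩ.
(Any R1, R2 with R2/(R1+R2) = 0.381 and R1‖R2 ≤ 87.2 kΩ will meet the spec.)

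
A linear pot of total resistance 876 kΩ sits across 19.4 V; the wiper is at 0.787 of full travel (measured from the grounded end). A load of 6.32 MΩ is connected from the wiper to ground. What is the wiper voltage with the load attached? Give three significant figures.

The wiper splits the pot into (1−α)R = 186.6 kΩ above and αR = 689.4 kΩ below.
Lower section ‖ load = 621.6 kΩ.
V_wiper = 19.4 × 621.6/(186.6 + 621.6) = 14.9 V.

V ≈ 14.9 V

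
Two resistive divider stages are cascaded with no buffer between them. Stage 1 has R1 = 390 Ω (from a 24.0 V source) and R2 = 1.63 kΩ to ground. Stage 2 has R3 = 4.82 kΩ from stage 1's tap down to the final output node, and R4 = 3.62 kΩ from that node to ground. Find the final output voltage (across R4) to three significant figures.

V_out ≈ 8.01 V

Stage 2 presents R3+R4 = 8440 Ω as a load on stage 1's tap.
Stage 1's lower leg becomes R2‖(R3+R4) = 1366 Ω, so V_mid = 24.0 × 1366/1756 = 18.67 V.
Stage 2 is itself unloaded: V_out = V_mid × R4/(R3+R4) = 18.67 × 3620/8440 = 8.01 V.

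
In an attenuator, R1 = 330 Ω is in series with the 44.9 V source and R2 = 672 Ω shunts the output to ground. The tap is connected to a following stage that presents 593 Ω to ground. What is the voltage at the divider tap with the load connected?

The load sits in parallel with R2: R2‖R_L = (672 × 593) / (672 + 593) = 315.0 Ω.
V_out = 44.9 × 315.0 / (330 + 315.0) = 44.9 × 315.0/645.0 = 21.9 V.
(Unloaded it would have been 30.1 V.)

V_out ≈ 21.9 V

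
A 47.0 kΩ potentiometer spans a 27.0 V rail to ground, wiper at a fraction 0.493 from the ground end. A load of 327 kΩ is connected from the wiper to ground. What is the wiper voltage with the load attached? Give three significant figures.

The wiper splits the pot into (1−α)R = 23.83 kΩ above and αR = 23.17 kΩ below.
Lower section ‖ load = 21.64 kΩ.
V_wiper = 27.0 × 21.64/(23.83 + 21.64) = 12.8 V.

V ≈ 12.8 V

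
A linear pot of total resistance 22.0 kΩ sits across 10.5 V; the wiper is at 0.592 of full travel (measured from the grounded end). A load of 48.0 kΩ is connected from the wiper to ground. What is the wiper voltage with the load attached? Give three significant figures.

V ≈ 5.60 V

The wiper splits the pot into (1−α)R = 8.976 kΩ above and αR = 13.02 kΩ below.
Lower section ‖ load = 10.24 kΩ.
V_wiper = 10.5 × 10.24/(8.976 + 10.24) = 5.60 V.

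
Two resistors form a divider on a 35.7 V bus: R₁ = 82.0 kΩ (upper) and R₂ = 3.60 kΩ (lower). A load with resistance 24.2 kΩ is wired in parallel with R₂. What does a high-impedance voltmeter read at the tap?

V_out ≈ 1.31 V

The load sits in parallel with R₂: R₂‖R_L = (3.60 × 24.2) / (3.60 + 24.2) = 3.134 kΩ.
V_out = 35.7 × 3.134 / (82.0 + 3.134) = 35.7 × 3.134/85.13 = 1.31 V.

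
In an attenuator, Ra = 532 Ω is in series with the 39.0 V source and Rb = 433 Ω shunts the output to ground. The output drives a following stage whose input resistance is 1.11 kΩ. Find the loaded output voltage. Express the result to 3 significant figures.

V_out ≈ 14.4 V

The load sits in parallel with Rb: Rb‖R_L = (433 × 1110) / (433 + 1110) = 311.5 Ω.
V_out = 39.0 × 311.5 / (532 + 311.5) = 39.0 × 311.5/843.5 = 14.4 V.
(Unloaded it would have been 17.5 V.)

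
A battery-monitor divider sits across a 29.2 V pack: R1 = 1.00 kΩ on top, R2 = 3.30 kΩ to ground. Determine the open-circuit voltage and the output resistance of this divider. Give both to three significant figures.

V_th is the open-circuit tap voltage: 29.2 × 3.30/(1.00 + 3.30) = 22.4 V.
With the supply zeroed, R1 and R2 appear in parallel from the tap: R_th = R1‖R2 = (1.00 × 3.30)/4.300 = 767 Ω.

V_th = 22.4 V, R_th = 767 Ω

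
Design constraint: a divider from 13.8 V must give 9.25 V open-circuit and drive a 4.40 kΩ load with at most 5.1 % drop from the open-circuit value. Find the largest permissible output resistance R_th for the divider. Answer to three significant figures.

Loading drop = R_th/(R_th + R_L) ≤ 0.0510, so R_th ≤ R_L · ε/(1−ε) = 4.40 kΩ × 0.0510/0.9490 = 236 Ω.

R_th ≤ 236 Ω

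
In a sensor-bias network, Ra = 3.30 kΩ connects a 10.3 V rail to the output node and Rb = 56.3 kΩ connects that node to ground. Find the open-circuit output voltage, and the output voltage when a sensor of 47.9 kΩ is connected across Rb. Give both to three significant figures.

Open-circuit: V = 10.3 × 56.3/(3.30 + 56.3) = 9.73 V.
With the load, Rb becomes Rb‖R_L = 25.88 kΩ, so V = 10.3 × 25.88/29.18 = 9.14 V.

Unloaded: 9.73 V; loaded: 9.14 V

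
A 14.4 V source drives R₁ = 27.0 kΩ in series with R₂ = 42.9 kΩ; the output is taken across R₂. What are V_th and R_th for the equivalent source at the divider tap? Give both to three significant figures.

V_th is the open-circuit tap voltage: 14.4 × 42.9/(27.0 + 42.9) = 8.84 V.
With the supply zeroed, R₁ and R₂ appear in parallel from the tap: R_th = R₁‖R₂ = (27.0 × 42.9)/69.90 = 16.6 kΩ.

V_th = 8.84 V, R_th = 16.6 kΩ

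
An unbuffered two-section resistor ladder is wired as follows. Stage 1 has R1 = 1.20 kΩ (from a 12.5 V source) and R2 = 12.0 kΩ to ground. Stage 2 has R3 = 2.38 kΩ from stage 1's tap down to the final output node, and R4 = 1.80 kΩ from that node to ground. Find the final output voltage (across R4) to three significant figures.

V_out ≈ 3.88 V

Stage 2 presents R3+R4 = 4.180 kΩ as a load on stage 1's tap.
Stage 1's lower leg becomes R2‖(R3+R4) = 3.100 kΩ, so V_mid = 12.5 × 3.100/4.300 = 9.012 V.
Stage 2 is itself unloaded: V_out = V_mid × R4/(R3+R4) = 9.012 × 1.80/4.180 = 3.88 V.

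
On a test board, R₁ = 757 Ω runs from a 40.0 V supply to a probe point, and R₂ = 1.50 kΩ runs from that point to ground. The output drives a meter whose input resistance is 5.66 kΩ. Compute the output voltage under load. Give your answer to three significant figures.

The load sits in parallel with R₂: R₂‖R_L = (1500 × 5660) / (1500 + 5660) = 1186 Ω.
V_out = 40.0 × 1186 / (757 + 1186) = 40.0 × 1186/1943 = 24.4 V.

V_out ≈ 24.4 V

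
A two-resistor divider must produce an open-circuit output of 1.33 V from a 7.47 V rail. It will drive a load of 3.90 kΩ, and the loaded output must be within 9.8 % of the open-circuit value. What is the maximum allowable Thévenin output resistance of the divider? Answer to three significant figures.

R_th ≤ 424 Ω

Loading drop = R_th/(R_th + R_L) ≤ 0.0980, so R_th ≤ R_L · ε/(1−ε) = 3.90 kΩ × 0.0980/0.9020 = 424 Ω.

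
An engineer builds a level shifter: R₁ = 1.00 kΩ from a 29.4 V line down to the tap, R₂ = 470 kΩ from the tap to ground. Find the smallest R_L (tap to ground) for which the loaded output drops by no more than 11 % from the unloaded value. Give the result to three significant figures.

Output resistance R_th = R₁‖R₂ = (1000 × 470000)/471000 = 997.9 Ω.
The fractional drop is R_th/(R_th + R_L); requiring this ≤ 0.110 gives R_L ≥ R_th(1/0.110 − 1) = 997.9 × 8.091 = 8.07 kΩ.

R_L(min) ≈ 8.07 kΩ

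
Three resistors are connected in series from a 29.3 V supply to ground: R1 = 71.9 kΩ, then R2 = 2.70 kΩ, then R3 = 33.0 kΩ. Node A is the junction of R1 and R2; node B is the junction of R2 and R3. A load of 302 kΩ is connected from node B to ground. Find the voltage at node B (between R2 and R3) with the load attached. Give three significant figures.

V ≈ 8.35 V

At node B, R3 is in parallel with the load: R3‖R_L = 29.75 kΩ.
Below node A the resistance is R2 + (R3‖R_L) = 32.45 kΩ, so V_A = 29.3 × 32.45/104.3 = 9.111 V.
Then V_B = V_A × (R3‖R_L)/(R2 + R3‖R_L) = 9.111 × 29.75/32.45 = 8.35 V.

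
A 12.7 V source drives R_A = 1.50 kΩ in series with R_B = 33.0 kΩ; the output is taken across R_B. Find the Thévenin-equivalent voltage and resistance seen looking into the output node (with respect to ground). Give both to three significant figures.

V_th is the open-circuit tap voltage: 12.7 × 33.0/(1.50 + 33.0) = 12.1 V.
With the supply zeroed, R_A and R_B appear in parallel from the tap: R_th = R_A‖R_B = (1.50 × 33.0)/34.50 = 1.43 kΩ.

V_th = 12.1 V, R_th = 1.43 kΩ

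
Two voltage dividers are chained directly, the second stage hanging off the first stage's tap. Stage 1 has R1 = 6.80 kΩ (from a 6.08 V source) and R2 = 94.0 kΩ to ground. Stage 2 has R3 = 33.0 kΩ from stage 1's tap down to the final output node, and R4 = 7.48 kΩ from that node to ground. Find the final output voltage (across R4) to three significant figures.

Stage 2 presents R3+R4 = 40.48 kΩ as a load on stage 1's tap.
Stage 1's lower leg becomes R2‖(R3+R4) = 28.30 kΩ, so V_mid = 6.08 × 28.30/35.10 = 4.902 V.
Stage 2 is itself unloaded: V_out = V_mid × R4/(R3+R4) = 4.902 × 7.48/40.48 = 0.906 V.

V_out ≈ 0.906 V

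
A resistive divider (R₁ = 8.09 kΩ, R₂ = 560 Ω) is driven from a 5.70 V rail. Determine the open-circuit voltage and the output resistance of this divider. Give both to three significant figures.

V_th is the open-circuit tap voltage: 5.70 × 560/(8090 + 560) = 0.369 V.
With the supply zeroed, R₁ and R₂ appear in parallel from the tap: R_th = R₁‖R₂ = (8090 × 560)/8650 = 524 Ω.

V_th = 0.369 V, R_th = 524 Ω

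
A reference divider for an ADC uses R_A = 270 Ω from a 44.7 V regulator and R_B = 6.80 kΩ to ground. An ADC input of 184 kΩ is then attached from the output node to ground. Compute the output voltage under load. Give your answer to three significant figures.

The load sits in parallel with R_B: R_B‖R_L = (6800 × 184000) / (6800 + 184000) = 6558 Ω.
V_out = 44.7 × 6558 / (270 + 6558) = 44.7 × 6558/6828 = 42.9 V.
(Unloaded it would have been 43.0 V.)

V_out ≈ 42.9 V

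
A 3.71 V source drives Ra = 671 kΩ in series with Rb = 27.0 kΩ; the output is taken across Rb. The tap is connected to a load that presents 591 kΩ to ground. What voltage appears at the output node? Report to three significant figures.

V_out ≈ 0.137 V

The load sits in parallel with Rb: Rb‖R_L = (27.0 × 591) / (27.0 + 591) = 25.82 kΩ.
V_out = 3.71 × 25.82 / (671 + 25.82) = 3.71 × 25.82/696.8 = 0.137 V.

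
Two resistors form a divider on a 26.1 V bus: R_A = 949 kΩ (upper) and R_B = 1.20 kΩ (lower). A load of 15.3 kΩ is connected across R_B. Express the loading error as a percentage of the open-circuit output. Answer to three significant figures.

The divider's output (Thévenin) resistance is R_A‖R_B = 1.198 kΩ.
Fractional drop under load = R_th/(R_th + R_L) = 1.198 / (1.198 + 15.3) = 0.07264.
So the output falls by 7.26 %.

7.26 %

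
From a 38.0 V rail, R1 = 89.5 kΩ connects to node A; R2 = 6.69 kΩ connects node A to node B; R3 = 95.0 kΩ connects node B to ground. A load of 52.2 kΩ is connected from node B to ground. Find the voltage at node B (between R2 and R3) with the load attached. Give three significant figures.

At node B, R3 is in parallel with the load: R3‖R_L = 33.69 kΩ.
Below node A the resistance is R2 + (R3‖R_L) = 40.38 kΩ, so V_A = 38.0 × 40.38/129.9 = 11.81 V.
Then V_B = V_A × (R3‖R_L)/(R2 + R3‖R_L) = 11.81 × 33.69/40.38 = 9.86 V.

V ≈ 9.86 V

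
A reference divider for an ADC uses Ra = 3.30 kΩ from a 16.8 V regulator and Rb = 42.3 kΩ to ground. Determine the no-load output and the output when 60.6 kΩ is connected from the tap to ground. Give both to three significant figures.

Open-circuit: V = 16.8 × 42.3/(3.30 + 42.3) = 15.6 V.
With the load, Rb becomes Rb‖R_L = 24.91 kΩ, so V = 16.8 × 24.91/28.21 = 14.8 V.

Unloaded: 15.6 V; loaded: 14.8 V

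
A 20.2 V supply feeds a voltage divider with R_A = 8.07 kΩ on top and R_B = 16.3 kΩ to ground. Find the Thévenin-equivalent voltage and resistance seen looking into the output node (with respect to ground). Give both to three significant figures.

V_th = 13.5 V, R_th = 5.40 kΩ

V_th is the open-circuit tap voltage: 20.2 × 16.3/(8.07 + 16.3) = 13.5 V.
With the supply zeroed, R_A and R_B appear in parallel from the tap: R_th = R_A‖R_B = (8.07 × 16.3)/24.37 = 5.40 kΩ.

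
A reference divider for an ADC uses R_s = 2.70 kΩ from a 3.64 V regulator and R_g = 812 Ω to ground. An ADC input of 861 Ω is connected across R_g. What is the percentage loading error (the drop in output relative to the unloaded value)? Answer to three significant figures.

42.0 %

Unloaded V = 3.64 × 812/3512 = 0.8416 V.
Loaded: R_g‖R_L = 417.9 Ω, giving V = 3.64 × 417.9/3118 = 0.4879 V.
Drop = (0.8416 − 0.4879) / 0.8416 = 42.0 %.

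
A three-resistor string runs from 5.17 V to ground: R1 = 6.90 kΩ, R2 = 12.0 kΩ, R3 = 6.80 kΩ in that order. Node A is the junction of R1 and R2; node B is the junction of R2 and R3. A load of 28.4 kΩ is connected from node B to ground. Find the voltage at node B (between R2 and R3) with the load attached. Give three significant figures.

V ≈ 1.16 V

At node B, R3 is in parallel with the load: R3‖R_L = 5.486 kΩ.
Below node A the resistance is R2 + (R3‖R_L) = 17.49 kΩ, so V_A = 5.17 × 17.49/24.39 = 3.707 V.
Then V_B = V_A × (R3‖R_L)/(R2 + R3‖R_L) = 3.707 × 5.486/17.49 = 1.16 V.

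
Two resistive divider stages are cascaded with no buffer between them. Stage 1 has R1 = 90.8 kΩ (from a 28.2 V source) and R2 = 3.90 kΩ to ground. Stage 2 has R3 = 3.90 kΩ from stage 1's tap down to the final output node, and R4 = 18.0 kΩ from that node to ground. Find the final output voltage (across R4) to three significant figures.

Stage 2 presents R3+R4 = 21.90 kΩ as a load on stage 1's tap.
Stage 1's lower leg becomes R2‖(R3+R4) = 3.310 kΩ, so V_mid = 28.2 × 3.310/94.11 = 0.9920 V.
Stage 2 is itself unloaded: V_out = V_mid × R4/(R3+R4) = 0.9920 × 18.0/21.90 = 0.815 V.

V_out ≈ 0.815 V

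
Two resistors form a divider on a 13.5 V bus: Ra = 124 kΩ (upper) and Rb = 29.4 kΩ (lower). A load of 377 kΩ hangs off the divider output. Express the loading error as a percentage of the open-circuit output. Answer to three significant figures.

The divider's output (Thévenin) resistance is Ra‖Rb = 23.77 kΩ.
Fractional drop under load = R_th/(R_th + R_L) = 23.77 / (23.77 + 377) = 0.05930.
So the output falls by 5.93 %.

5.93 %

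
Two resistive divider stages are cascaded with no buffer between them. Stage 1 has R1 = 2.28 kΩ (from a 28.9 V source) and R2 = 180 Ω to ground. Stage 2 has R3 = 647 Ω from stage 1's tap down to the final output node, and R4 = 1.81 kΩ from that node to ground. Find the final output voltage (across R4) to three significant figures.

Stage 2 presents R3+R4 = 2457 Ω as a load on stage 1's tap.
Stage 1's lower leg becomes R2‖(R3+R4) = 167.7 Ω, so V_mid = 28.9 × 167.7/2448 = 1.980 V.
Stage 2 is itself unloaded: V_out = V_mid × R4/(R3+R4) = 1.980 × 1810/2457 = 1.46 V.

V_out ≈ 1.46 V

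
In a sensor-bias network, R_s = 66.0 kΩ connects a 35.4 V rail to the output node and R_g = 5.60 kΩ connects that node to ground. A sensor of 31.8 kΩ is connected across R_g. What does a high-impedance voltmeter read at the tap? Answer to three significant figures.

The load sits in parallel with R_g: R_g‖R_L = (5.60 × 31.8) / (5.60 + 31.8) = 4.761 kΩ.
V_out = 35.4 × 4.761 / (66.0 + 4.761) = 35.4 × 4.761/70.76 = 2.38 V.
(Unloaded it would have been 2.77 V.)

V_out ≈ 2.38 V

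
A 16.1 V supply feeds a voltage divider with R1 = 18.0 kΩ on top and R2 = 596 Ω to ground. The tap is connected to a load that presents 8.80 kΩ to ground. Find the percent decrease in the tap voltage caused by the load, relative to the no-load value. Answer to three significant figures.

6.15 %

The divider's output (Thévenin) resistance is R1‖R2 = 576.9 Ω.
Fractional drop under load = R_th/(R_th + R_L) = 576.9 / (576.9 + 8800) = 0.06152.
So the output falls by 6.15 %.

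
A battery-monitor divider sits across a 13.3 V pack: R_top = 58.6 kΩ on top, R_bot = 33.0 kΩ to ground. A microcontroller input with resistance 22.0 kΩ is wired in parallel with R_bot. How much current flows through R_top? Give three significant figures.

I ≈ 0.185 mA

R_bot‖R_L = 13.20 kΩ, so the source sees R_top + R_bot‖R_L = 71.80 kΩ.
I = 13.3 V / 71.80 kΩ = 0.185 mA.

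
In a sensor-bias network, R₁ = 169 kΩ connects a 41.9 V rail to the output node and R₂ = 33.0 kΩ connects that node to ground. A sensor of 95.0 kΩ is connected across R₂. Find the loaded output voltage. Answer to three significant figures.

V_out ≈ 5.30 V

The load sits in parallel with R₂: R₂‖R_L = (33.0 × 95.0) / (33.0 + 95.0) = 24.49 kΩ.
V_out = 41.9 × 24.49 / (169 + 24.49) = 41.9 × 24.49/193.5 = 5.30 V.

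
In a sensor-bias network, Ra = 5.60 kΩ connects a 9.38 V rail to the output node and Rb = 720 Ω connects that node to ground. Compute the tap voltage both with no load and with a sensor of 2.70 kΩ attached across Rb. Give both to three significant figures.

Unloaded: 1.07 V; loaded: 0.864 V

Open-circuit: V = 9.38 × 720/(5600 + 720) = 1.07 V.
With the load, Rb becomes Rb‖R_L = 568.4 Ω, so V = 9.38 × 568.4/6168 = 0.864 V.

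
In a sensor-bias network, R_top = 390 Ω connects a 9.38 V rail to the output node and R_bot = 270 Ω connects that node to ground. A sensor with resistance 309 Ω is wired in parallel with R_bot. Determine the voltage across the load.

V_out ≈ 2.53 V

The load sits in parallel with R_bot: R_bot‖R_L = (270 × 309) / (270 + 309) = 144.1 Ω.
V_out = 9.38 × 144.1 / (390 + 144.1) = 9.38 × 144.1/534.1 = 2.53 V.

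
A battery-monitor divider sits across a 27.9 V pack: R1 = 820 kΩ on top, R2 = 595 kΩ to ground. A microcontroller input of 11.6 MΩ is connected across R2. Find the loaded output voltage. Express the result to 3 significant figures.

V_out ≈ 11.4 V

The load sits in parallel with R2: R2‖R_L = (595 × 11600) / (595 + 11600) = 566.0 kΩ.
V_out = 27.9 × 566.0 / (820 + 566.0) = 27.9 × 566.0/1386 = 11.4 V.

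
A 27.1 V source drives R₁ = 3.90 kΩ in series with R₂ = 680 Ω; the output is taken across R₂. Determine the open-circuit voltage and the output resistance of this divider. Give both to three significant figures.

V_th = 4.02 V, R_th = 579 Ω

V_th is the open-circuit tap voltage: 27.1 × 680/(3900 + 680) = 4.02 V.
With the supply zeroed, R₁ and R₂ appear in parallel from the tap: R_th = R₁‖R₂ = (3900 × 680)/4580 = 579 Ω.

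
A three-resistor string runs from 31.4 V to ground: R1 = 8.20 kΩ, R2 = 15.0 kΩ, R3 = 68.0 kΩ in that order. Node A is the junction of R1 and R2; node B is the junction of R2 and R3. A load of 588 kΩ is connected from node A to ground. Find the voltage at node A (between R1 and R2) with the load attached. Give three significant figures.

V ≈ 28.2 V

Below node A the series string R2+R3 = 83.00 kΩ sits in parallel with the 588 kΩ load: 72.73 kΩ.
V_A = 31.4 × 72.73/(8.20 + 72.73) = 28.2 V.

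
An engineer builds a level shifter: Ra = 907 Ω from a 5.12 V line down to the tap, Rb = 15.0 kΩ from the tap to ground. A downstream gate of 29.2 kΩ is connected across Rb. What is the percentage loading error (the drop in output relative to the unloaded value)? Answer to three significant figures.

The divider's output (Thévenin) resistance is Ra‖Rb = 855.3 Ω.
Fractional drop under load = R_th/(R_th + R_L) = 855.3 / (855.3 + 29200) = 0.02846.
So the output falls by 2.85 %.

2.85 %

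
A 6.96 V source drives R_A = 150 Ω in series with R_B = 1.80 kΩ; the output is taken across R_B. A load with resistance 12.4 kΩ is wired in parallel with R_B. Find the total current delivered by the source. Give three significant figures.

I ≈ 4.04 mA

R_B‖R_L = 1572 Ω, so the source sees R_A + R_B‖R_L = 1722 Ω.
I = 6.96 V / 1722 Ω = 4.04 mA.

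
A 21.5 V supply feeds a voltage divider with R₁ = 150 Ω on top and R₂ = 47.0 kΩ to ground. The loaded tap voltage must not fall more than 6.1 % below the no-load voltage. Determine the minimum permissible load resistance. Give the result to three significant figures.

R_L(min) ≈ 2.30 kΩ

Output resistance R_th = R₁‖R₂ = (150 × 47000)/47150 = 149.5 Ω.
The fractional drop is R_th/(R_th + R_L); requiring this ≤ 0.0610 gives R_L ≥ R_th(1/0.0610 − 1) = 149.5 × 15.39 = 2.30 kΩ.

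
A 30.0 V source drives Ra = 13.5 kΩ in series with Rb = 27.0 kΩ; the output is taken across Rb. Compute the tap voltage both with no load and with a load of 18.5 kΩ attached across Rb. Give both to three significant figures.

Open-circuit: V = 30.0 × 27.0/(13.5 + 27.0) = 20.0 V.
With the load, Rb becomes Rb‖R_L = 10.98 kΩ, so V = 30.0 × 10.98/24.48 = 13.5 V.

Unloaded: 20.0 V; loaded: 13.5 V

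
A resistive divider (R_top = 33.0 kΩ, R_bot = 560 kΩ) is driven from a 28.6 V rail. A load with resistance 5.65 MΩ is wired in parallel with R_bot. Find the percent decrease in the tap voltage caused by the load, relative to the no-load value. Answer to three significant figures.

0.549 %

The divider's output (Thévenin) resistance is R_top‖R_bot = 31.16 kΩ.
Fractional drop under load = R_th/(R_th + R_L) = 31.16 / (31.16 + 5650) = 0.005485.
So the output falls by 0.549 %.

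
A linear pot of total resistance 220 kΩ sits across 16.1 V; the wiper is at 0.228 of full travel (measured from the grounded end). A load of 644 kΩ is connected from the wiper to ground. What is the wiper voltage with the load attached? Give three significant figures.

The wiper splits the pot into (1−α)R = 169.8 kΩ above and αR = 50.16 kΩ below.
Lower section ‖ load = 46.54 kΩ.
V_wiper = 16.1 × 46.54/(169.8 + 46.54) = 3.46 V.

V ≈ 3.46 V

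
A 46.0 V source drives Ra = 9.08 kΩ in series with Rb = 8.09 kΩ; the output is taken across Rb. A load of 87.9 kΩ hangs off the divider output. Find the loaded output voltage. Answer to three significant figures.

The load sits in parallel with Rb: Rb‖R_L = (8.09 × 87.9) / (8.09 + 87.9) = 7.408 kΩ.
V_out = 46.0 × 7.408 / (9.08 + 7.408) = 46.0 × 7.408/16.49 = 20.7 V.

V_out ≈ 20.7 V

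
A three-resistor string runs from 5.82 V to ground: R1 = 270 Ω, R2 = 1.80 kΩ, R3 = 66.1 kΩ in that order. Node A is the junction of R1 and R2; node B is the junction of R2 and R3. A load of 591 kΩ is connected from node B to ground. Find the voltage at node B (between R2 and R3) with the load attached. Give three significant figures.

V ≈ 5.62 V

At node B, R3 is in parallel with the load: R3‖R_L = 59450 Ω.
Below node A the resistance is R2 + (R3‖R_L) = 61250 Ω, so V_A = 5.82 × 61250/61520 = 5.794 V.
Then V_B = V_A × (R3‖R_L)/(R2 + R3‖R_L) = 5.794 × 59450/61250 = 5.62 V.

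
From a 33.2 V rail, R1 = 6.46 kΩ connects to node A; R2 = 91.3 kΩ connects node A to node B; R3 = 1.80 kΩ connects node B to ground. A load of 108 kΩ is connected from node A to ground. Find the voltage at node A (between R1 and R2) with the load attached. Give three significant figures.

V ≈ 29.4 V

Below node A the series string R2+R3 = 93.10 kΩ sits in parallel with the 108 kΩ load: 50.00 kΩ.
V_A = 33.2 × 50.00/(6.46 + 50.00) = 29.4 V.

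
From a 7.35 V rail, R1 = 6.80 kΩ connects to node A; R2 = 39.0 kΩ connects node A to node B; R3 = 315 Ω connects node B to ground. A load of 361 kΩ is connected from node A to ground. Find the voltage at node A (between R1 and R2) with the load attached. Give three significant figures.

Below node A the series string R2+R3 = 39320 Ω sits in parallel with the 361000 Ω load: 35450 Ω.
V_A = 7.35 × 35450/(6800 + 35450) = 6.17 V.

V ≈ 6.17 V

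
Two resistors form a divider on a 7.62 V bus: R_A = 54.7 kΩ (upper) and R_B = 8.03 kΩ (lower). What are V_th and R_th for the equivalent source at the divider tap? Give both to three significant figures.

V_th is the open-circuit tap voltage: 7.62 × 8.03/(54.7 + 8.03) = 0.975 V.
With the supply zeroed, R_A and R_B appear in parallel from the tap: R_th = R_A‖R_B = (54.7 × 8.03)/62.73 = 7.00 kΩ.

V_th = 0.975 V, R_th = 7.00 kΩ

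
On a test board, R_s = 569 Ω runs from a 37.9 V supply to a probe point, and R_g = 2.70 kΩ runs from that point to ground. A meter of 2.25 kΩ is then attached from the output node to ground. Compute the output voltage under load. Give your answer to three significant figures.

V_out ≈ 25.9 V

The load sits in parallel with R_g: R_g‖R_L = (2700 × 2250) / (2700 + 2250) = 1227 Ω.
V_out = 37.9 × 1227 / (569 + 1227) = 37.9 × 1227/1796 = 25.9 V.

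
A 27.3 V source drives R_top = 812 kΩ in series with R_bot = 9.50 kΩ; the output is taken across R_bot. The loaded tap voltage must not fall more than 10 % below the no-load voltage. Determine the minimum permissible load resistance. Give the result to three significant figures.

Output resistance R_th = R_top‖R_bot = (812 × 9.50)/821.5 = 9.390 kΩ.
The fractional drop is R_th/(R_th + R_L); requiring this ≤ 0.100 gives R_L ≥ R_th(1/0.100 − 1) = 9.390 × 9.000 = 84.5 kΩ.

R_L(min) ≈ 84.5 kΩ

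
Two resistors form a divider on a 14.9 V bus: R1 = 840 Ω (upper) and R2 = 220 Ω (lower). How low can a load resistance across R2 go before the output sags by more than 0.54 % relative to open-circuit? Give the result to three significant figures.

R_L(min) ≈ 32.1 kΩ

Output resistance R_th = R1‖R2 = (840 × 220)/1060 = 174.3 Ω.
The fractional drop is R_th/(R_th + R_L); requiring this ≤ 0.00540 gives R_L ≥ R_th(1/0.00540 − 1) = 174.3 × 184.2 = 32.1 kΩ.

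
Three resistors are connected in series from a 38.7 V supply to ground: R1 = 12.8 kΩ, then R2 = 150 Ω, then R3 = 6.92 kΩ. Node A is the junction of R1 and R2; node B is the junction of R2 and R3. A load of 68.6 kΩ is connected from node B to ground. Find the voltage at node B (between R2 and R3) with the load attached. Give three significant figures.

V ≈ 12.6 V

At node B, R3 is in parallel with the load: R3‖R_L = 6286 Ω.
Below node A the resistance is R2 + (R3‖R_L) = 6436 Ω, so V_A = 38.7 × 6436/19240 = 12.95 V.
Then V_B = V_A × (R3‖R_L)/(R2 + R3‖R_L) = 12.95 × 6286/6436 = 12.6 V.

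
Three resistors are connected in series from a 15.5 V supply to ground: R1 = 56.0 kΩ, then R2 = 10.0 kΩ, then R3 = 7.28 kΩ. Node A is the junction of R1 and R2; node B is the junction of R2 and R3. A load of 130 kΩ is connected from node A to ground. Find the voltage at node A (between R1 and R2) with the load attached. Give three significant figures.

Below node A the series string R2+R3 = 17.28 kΩ sits in parallel with the 130 kΩ load: 15.25 kΩ.
V_A = 15.5 × 15.25/(56.0 + 15.25) = 3.32 V.

V ≈ 3.32 V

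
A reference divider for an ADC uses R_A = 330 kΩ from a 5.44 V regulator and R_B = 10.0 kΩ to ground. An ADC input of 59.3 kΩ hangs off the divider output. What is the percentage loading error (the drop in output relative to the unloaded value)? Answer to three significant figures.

The divider's output (Thévenin) resistance is R_A‖R_B = 9.706 kΩ.
Fractional drop under load = R_th/(R_th + R_L) = 9.706 / (9.706 + 59.3) = 0.1407.
So the output falls by 14.1 %.

14.1 %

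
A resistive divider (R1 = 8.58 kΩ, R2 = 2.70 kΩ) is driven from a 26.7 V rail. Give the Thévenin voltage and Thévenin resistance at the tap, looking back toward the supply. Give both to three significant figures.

V_th is the open-circuit tap voltage: 26.7 × 2.70/(8.58 + 2.70) = 6.39 V.
With the supply zeroed, R1 and R2 appear in parallel from the tap: R_th = R1‖R2 = (8.58 × 2.70)/11.28 = 2.05 kΩ.

V_th = 6.39 V, R_th = 2.05 kΩ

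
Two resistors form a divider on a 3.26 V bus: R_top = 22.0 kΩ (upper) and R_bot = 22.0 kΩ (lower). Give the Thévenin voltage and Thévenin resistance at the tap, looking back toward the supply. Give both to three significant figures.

V_th is the open-circuit tap voltage: 3.26 × 22.0/(22.0 + 22.0) = 1.63 V.
With the supply zeroed, R_top and R_bot appear in parallel from the tap: R_th = R_top‖R_bot = (22.0 × 22.0)/44.00 = 11.0 kΩ.

V_th = 1.63 V, R_th = 11.0 kΩ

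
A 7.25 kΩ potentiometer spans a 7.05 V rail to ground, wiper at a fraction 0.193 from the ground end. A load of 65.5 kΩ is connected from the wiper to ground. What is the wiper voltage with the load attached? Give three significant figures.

V ≈ 1.34 V

The wiper splits the pot into (1−α)R = 5.851 kΩ above and αR = 1.399 kΩ below.
Lower section ‖ load = 1.370 kΩ.
V_wiper = 7.05 × 1.370/(5.851 + 1.370) = 1.34 V.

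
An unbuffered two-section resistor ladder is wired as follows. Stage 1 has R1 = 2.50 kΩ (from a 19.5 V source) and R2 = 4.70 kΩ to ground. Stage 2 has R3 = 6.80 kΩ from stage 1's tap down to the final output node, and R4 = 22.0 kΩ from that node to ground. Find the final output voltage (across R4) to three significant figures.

Stage 2 presents R3+R4 = 28.80 kΩ as a load on stage 1's tap.
Stage 1's lower leg becomes R2‖(R3+R4) = 4.041 kΩ, so V_mid = 19.5 × 4.041/6.541 = 12.05 V.
Stage 2 is itself unloaded: V_out = V_mid × R4/(R3+R4) = 12.05 × 22.0/28.80 = 9.20 V.

V_out ≈ 9.20 V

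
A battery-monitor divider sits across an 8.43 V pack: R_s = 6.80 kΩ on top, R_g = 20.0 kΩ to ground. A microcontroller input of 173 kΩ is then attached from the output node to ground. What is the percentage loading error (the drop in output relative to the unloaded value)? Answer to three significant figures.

The divider's output (Thévenin) resistance is R_s‖R_g = 5.075 kΩ.
Fractional drop under load = R_th/(R_th + R_L) = 5.075 / (5.075 + 173) = 0.02850.
So the output falls by 2.85 %.

2.85 %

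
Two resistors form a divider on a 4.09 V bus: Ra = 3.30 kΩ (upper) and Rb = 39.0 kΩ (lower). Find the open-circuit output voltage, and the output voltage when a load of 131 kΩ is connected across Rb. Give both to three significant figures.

Open-circuit: V = 4.09 × 39.0/(3.30 + 39.0) = 3.77 V.
With the load, Rb becomes Rb‖R_L = 30.05 kΩ, so V = 4.09 × 30.05/33.35 = 3.69 V.

Unloaded: 3.77 V; loaded: 3.69 V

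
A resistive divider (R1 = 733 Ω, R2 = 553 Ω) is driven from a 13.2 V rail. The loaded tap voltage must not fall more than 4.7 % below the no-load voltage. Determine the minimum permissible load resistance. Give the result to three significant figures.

Output resistance R_th = R1‖R2 = (733 × 553)/1286 = 315.2 Ω.
The fractional drop is R_th/(R_th + R_L); requiring this ≤ 0.0470 gives R_L ≥ R_th(1/0.0470 − 1) = 315.2 × 20.28 = 6.39 kΩ.

R_L(min) ≈ 6.39 kΩ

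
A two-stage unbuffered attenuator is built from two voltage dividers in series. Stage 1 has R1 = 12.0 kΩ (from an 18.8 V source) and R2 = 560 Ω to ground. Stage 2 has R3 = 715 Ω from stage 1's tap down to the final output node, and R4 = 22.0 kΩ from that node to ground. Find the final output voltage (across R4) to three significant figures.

V_out ≈ 0.793 V

Stage 2 presents R3+R4 = 22720 Ω as a load on stage 1's tap.
Stage 1's lower leg becomes R2‖(R3+R4) = 546.5 Ω, so V_mid = 18.8 × 546.5/12550 = 0.8189 V.
Stage 2 is itself unloaded: V_out = V_mid × R4/(R3+R4) = 0.8189 × 22000/22720 = 0.793 V.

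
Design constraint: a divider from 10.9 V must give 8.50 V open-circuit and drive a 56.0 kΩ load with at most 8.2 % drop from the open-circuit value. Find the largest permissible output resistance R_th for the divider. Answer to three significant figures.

R_th ≤ 5.00 kΩ

Loading drop = R_th/(R_th + R_L) ≤ 0.0820, so R_th ≤ R_L · ε/(1−ε) = 56.0 kΩ × 0.0820/0.9180 = 5.00 kΩ.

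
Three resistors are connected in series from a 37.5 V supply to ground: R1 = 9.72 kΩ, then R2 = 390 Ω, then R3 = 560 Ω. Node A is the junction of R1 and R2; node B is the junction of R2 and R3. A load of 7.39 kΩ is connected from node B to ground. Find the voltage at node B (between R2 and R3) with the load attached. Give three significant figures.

V ≈ 1.84 V

At node B, R3 is in parallel with the load: R3‖R_L = 520.6 Ω.
Below node A the resistance is R2 + (R3‖R_L) = 910.6 Ω, so V_A = 37.5 × 910.6/10630 = 3.212 V.
Then V_B = V_A × (R3‖R_L)/(R2 + R3‖R_L) = 3.212 × 520.6/910.6 = 1.84 V.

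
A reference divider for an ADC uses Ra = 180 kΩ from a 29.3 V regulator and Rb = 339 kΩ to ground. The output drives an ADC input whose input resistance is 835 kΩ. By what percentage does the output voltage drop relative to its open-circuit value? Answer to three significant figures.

The divider's output (Thévenin) resistance is Ra‖Rb = 117.6 kΩ.
Fractional drop under load = R_th/(R_th + R_L) = 117.6 / (117.6 + 835) = 0.1234.
So the output falls by 12.3 %.

12.3 %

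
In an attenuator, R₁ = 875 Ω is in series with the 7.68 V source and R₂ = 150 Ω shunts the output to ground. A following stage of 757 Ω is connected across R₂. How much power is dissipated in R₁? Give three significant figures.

P ≈ 51.6 mW

Total resistance from the source is R₁ + (R₂‖R_L) = 1000 Ω, so I = 7.68/1000 Ω = 7.679 mA.
P = I²·R₁ = (7.679 mA)² × 875 Ω = 51.6 mW.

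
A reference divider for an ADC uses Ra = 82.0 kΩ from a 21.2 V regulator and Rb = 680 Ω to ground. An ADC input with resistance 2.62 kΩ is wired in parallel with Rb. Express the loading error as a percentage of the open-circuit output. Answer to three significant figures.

20.5 %

The divider's output (Thévenin) resistance is Ra‖Rb = 674.4 Ω.
Fractional drop under load = R_th/(R_th + R_L) = 674.4 / (674.4 + 2620) = 0.2047.
So the output falls by 20.5 %.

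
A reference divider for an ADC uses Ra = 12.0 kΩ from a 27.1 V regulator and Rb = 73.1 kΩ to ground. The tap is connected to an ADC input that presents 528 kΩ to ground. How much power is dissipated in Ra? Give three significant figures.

Total resistance from the source is Ra + (Rb‖R_L) = 76.21 kΩ, so I = 27.1/76.21 kΩ = 0.3556 mA.
P = I²·Ra = (0.3556 mA)² × 12.0 kΩ = 1.52 mW.

P ≈ 1.52 mW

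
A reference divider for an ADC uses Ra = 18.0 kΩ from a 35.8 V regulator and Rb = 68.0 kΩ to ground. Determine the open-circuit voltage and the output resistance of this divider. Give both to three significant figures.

V_th = 28.3 V, R_th = 14.2 kΩ

V_th is the open-circuit tap voltage: 35.8 × 68.0/(18.0 + 68.0) = 28.3 V.
With the supply zeroed, Ra and Rb appear in parallel from the tap: R_th = Ra‖Rb = (18.0 × 68.0)/86.00 = 14.2 kΩ.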